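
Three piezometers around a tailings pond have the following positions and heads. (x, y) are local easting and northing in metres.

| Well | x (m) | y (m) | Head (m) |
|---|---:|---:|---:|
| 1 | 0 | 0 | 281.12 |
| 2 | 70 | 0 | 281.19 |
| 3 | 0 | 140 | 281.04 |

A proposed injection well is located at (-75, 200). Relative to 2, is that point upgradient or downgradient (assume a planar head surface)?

∂h/∂x = (281.19 − 281.12) / (70 − 0) = +0.0010000
∂h/∂y = (281.04 − 281.12) / (140 − 0) = -0.0005714
Head at (-75, 200) = 281.12 + (+0.0010000)·(-75) + (-0.0005714)·(200) = 280.93 m.
That is lower than the 281.19 m at 2, so the point is downgradient.

downgradient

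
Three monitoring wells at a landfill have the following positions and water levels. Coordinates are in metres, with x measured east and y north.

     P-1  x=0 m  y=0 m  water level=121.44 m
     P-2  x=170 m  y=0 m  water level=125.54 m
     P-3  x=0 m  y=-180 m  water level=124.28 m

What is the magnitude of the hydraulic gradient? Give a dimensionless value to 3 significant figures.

0.0288

∂h/∂x = (125.54 − 121.44) / (170 − 0) = +0.02412
∂h/∂y = (124.28 − 121.44) / (-180 − 0) = -0.01578
|∇h| = √(0.02412² + -0.01578²) = 0.02882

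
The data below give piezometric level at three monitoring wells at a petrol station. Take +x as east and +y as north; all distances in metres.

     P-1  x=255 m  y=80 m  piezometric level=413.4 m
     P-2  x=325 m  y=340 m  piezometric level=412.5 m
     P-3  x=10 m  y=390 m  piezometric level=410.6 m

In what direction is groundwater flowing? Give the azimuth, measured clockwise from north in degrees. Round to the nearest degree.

313°

Three-point gradient (reference P-1): Δ to P-2 = (70, 260, -0.9), Δ to P-3 = (-245, 310, -2.8).
∂h/∂x = +0.005258, ∂h/∂y = -0.004877 (det = 85400).
Flow direction (−∇h) has components (-0.005258 E, +0.004877 N).
Azimuth = atan2(E, N) = atan2(-0.005258, +0.004877) = 312.8° ≈ 313°.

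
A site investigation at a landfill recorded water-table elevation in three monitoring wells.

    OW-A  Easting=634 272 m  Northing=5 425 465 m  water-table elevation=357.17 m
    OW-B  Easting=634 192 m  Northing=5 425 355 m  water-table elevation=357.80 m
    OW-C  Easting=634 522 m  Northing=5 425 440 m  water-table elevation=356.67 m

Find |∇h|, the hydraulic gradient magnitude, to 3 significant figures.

With h = a·x + b·y + c and OW-A as origin, the differences give:
  (-80)·a + (-110)·b = +0.63
  250·a + (-25)·b = -0.50
Eliminate b (×(-25) and ×(-110), subtract): 29500·a = -70.750 → a = ∂h/∂x = -0.002398
Back-substitute: b = ∂h/∂y = -0.003983.
|∇h| = √(-0.002398² + -0.003983²) = 0.004649

0.00465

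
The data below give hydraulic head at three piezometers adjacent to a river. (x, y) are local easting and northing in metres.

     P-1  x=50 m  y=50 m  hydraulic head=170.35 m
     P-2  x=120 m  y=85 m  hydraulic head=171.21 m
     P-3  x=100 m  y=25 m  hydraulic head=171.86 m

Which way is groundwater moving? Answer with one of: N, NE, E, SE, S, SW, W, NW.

Differences from P-1: to P-2 (Δx, Δy, Δh) = (70, 35, +0.86); to P-3 = (50, -25, +1.51).
Solve a·Δx + b·Δy = Δh: det = 70·(-25) − 50·35 = -3500.
∂h/∂x = [(+0.86)·(-25) − (+1.51)·35] / -3500 = +0.02124
∂h/∂y = [70·(+1.51) − 50·(+0.86)] / -3500 = -0.01791
Flow = −∇h = (-0.02124 east, +0.01791 north), which points northwest.

NW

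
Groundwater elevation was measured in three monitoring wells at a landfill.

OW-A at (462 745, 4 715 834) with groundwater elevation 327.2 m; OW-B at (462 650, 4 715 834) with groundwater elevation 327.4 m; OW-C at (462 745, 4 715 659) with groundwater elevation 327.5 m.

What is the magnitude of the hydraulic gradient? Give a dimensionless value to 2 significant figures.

0.0027

∂h/∂x = (327.4 − 327.2) / (462650 − 462745) = -0.002105
∂h/∂y = (327.5 − 327.2) / (4715659 − 4715834) = -0.001714
|∇h| = √(-0.002105² + -0.001714²) = 0.002715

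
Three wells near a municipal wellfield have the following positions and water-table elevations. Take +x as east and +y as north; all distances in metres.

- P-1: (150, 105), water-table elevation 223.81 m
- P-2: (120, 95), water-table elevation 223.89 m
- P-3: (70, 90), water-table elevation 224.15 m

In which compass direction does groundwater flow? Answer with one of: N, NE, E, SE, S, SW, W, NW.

SE

Taking P-1 as reference: P-2−P-1 = (-30, -10, +0.08); P-3−P-1 = (-80, -15, +0.34).
Determinant of the coordinate differences = (-30)·(-15) − (-80)·(-10) = -350.
∂h/∂x = [(+0.08)·(-15) − (+0.34)·(-10)] / -350 = -0.006286
∂h/∂y = [(-30)·(+0.34) − (-80)·(+0.08)] / -350 = +0.01086
Flow = −∇h = (+0.006286 east, -0.01086 north), which points southeast.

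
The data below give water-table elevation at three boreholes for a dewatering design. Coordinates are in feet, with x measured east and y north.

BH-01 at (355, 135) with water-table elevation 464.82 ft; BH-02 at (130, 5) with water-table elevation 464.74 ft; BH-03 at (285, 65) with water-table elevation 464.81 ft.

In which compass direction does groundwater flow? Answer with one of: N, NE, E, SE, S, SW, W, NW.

Three-point gradient (reference BH-01): Δ to BH-02 = (-225, -130, -0.08), Δ to BH-03 = (-70, -70, -0.01).
∂h/∂x = +0.0006466, ∂h/∂y = -0.0005038 (det = 6650).
Flow = −∇h = (-0.0006466 east, +0.0005038 north), which points northwest.

NW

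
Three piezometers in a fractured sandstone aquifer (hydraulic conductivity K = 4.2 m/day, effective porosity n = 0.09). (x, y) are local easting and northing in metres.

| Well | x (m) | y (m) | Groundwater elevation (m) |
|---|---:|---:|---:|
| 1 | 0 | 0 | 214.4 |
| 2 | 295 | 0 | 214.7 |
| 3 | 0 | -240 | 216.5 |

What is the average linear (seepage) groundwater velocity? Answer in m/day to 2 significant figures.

0.41 m/day

∂h/∂x = (214.7 − 214.4) / (295 − 0) = +0.001017
∂h/∂y = (216.5 − 214.4) / (-240 − 0) = -0.008750
|∇h| = √(0.001017² + -0.008750²) = 0.008809
Seepage velocity v = K·i/n = 4.2 × 0.008809 / 0.09 = 0.4111 m/day.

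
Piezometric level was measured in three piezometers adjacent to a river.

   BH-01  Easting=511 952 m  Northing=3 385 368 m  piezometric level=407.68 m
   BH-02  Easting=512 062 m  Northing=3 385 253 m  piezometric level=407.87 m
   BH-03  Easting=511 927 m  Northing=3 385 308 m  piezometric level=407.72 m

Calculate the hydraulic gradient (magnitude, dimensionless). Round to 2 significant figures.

0.0012

Taking BH-01 as reference: BH-02−BH-01 = (110, -115, +0.19); BH-03−BH-01 = (-25, -60, +0.04).
Determinant of the coordinate differences = 110·(-60) − (-25)·(-115) = -9475.
∂h/∂x = [(+0.19)·(-60) − (+0.04)·(-115)] / -9475 = +0.0007177
∂h/∂y = [110·(+0.04) − (-25)·(+0.19)] / -9475 = -0.0009657
|∇h| = √(0.0007177² + -0.0009657²) = 0.001203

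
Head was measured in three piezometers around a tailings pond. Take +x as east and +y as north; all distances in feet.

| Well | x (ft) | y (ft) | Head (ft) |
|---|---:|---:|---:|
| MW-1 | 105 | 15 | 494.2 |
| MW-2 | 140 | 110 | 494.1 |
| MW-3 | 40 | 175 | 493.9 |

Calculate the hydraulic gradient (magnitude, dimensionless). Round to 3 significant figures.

0.00179

Taking MW-1 as reference: MW-2−MW-1 = (35, 95, -0.1); MW-3−MW-1 = (-65, 160, -0.3).
Solve a·Δx + b·Δy = Δh: det = 35·160 − (-65)·95 = 11775.
∂h/∂x = [(-0.1)·160 − (-0.3)·95] / 11775 = +0.001062
∂h/∂y = [35·(-0.3) − (-65)·(-0.1)] / 11775 = -0.001444
|∇h| = √(0.001062² + -0.001444²) = 0.001792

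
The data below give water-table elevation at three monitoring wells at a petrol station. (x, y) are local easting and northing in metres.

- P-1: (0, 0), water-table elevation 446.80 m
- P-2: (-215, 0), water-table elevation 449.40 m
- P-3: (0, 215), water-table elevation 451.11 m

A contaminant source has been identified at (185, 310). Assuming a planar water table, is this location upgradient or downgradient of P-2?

∂h/∂x = (449.40 − 446.80) / (-215 − 0) = -0.01209
∂h/∂y = (451.11 − 446.80) / (215 − 0) = +0.02005
Head at (185, 310) = 446.80 + (-0.01209)·(185) + (+0.02005)·(310) = 450.78 m.
That is higher than the 449.40 m at P-2, so the point is upgradient.

upgradient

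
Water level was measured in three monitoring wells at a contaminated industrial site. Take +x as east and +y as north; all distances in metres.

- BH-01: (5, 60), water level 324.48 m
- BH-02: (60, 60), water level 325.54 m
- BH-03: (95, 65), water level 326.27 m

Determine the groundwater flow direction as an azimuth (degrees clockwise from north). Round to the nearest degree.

240°

Taking BH-01 as reference: BH-02−BH-01 = (55, 0, +1.06); BH-03−BH-01 = (90, 5, +1.79).
Solve a·Δx + b·Δy = Δh: det = 55·5 − 90·0 = 275.
∂h/∂x = [(+1.06)·5 − (+1.79)·0] / 275 = +0.01927
∂h/∂y = [55·(+1.79) − 90·(+1.06)] / 275 = +0.01109
Flow direction (−∇h) has components (-0.01927 E, -0.01109 N).
Azimuth = atan2(E, N) = atan2(-0.01927, -0.01109) = 240.1° ≈ 240°.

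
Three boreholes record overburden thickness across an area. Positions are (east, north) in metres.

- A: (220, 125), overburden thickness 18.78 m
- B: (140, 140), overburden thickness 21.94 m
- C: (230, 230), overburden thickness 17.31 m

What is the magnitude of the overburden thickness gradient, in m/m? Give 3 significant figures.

0.0426 m/m

Differences from A: to B (Δx, Δy, Δh) = (-80, 15, +3.16); to C = (10, 105, -1.47).
Determinant of the coordinate differences = (-80)·105 − 10·15 = -8550.
∂d/∂x = [(+3.16)·105 − (-1.47)·15] / -8550 = -0.04139
∂d/∂y = [(-80)·(-1.47) − 10·(+3.16)] / -8550 = -0.01006
|∇f| = √(-0.04139² + -0.01006²) = 0.0426 m/m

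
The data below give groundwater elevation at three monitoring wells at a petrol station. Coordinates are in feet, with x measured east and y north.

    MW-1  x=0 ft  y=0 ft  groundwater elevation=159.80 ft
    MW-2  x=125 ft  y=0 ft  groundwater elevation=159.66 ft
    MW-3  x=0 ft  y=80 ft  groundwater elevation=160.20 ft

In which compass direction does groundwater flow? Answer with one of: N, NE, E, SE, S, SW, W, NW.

∂h/∂x = (159.66 − 159.80) / (125 − 0) = -0.001120
∂h/∂y = (160.20 − 159.80) / (80 − 0) = +0.005000
Flow = −∇h = (+0.001120 east, -0.005000 north), which points south.

S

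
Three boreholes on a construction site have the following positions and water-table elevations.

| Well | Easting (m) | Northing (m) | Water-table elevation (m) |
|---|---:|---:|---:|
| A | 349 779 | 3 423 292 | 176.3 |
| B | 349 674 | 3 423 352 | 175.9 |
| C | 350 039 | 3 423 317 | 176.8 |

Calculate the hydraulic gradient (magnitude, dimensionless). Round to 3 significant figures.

0.00358

Three-point gradient (reference A): Δ to B = (-105, 60, -0.4), Δ to C = (260, 25, +0.5).
∂h/∂x = +0.002195, ∂h/∂y = -0.002826 (det = -18225).
|∇h| = √(0.002195² + -0.002826²) = 0.003578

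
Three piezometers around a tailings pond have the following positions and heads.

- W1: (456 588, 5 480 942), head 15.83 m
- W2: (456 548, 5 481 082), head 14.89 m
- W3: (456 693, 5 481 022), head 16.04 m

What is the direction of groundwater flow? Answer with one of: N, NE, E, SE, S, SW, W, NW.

NW

With h = a·x + b·y + c and W1 as origin, the differences give:
  (-40)·a + 140·b = -0.94
  105·a + 80·b = +0.21
Eliminate b (×80 and ×140, subtract): -17900·a = -104.600 → a = ∂h/∂x = +0.005844
Back-substitute: b = ∂h/∂y = -0.005045.
Flow = −∇h = (-0.005844 east, +0.005045 north), which points northwest.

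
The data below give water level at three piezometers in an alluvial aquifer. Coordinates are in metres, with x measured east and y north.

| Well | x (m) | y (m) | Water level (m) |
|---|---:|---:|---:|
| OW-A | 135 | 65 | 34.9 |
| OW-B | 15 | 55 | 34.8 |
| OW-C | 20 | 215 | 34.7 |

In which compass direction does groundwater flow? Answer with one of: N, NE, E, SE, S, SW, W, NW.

NW

Differences from OW-A: to OW-B (Δx, Δy, Δh) = (-120, -10, -0.1); to OW-C = (-115, 150, -0.2).
Determinant of the coordinate differences = (-120)·150 − (-115)·(-10) = -19150.
∂h/∂x = [(-0.1)·150 − (-0.2)·(-10)] / -19150 = +0.0008877
∂h/∂y = [(-120)·(-0.2) − (-115)·(-0.1)] / -19150 = -0.0006527
Flow = −∇h = (-0.0008877 east, +0.0006527 north), which points northwest.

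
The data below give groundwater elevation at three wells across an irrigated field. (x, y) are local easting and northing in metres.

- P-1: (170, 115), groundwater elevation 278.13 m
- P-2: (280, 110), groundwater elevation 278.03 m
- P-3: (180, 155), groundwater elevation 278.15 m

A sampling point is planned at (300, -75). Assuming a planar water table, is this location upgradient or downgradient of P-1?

Differences from P-1: to P-2 (Δx, Δy, Δh) = (110, -5, -0.10); to P-3 = (10, 40, +0.02).
Determinant of the coordinate differences = 110·40 − 10·(-5) = 4450.
∂h/∂x = [(-0.10)·40 − (+0.02)·(-5)] / 4450 = -0.0008764
∂h/∂y = [110·(+0.02) − 10·(-0.10)] / 4450 = +0.0007191
Head at (300, -75) = 278.13 + (-0.0008764)·(130) + (+0.0007191)·(-190) = 277.88 m.
That is lower than the 278.13 m at P-1, so the point is downgradient.

downgradient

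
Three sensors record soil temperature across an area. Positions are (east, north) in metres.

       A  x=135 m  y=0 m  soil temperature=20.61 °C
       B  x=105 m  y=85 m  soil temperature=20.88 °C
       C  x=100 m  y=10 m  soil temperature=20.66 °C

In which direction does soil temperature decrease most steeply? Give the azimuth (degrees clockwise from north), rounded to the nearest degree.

Taking A as reference: B−A = (-30, 85, +0.27); C−A = (-35, 10, +0.05).
Determinant of the coordinate differences = (-30)·10 − (-35)·85 = 2675.
∂T/∂x = [(+0.27)·10 − (+0.05)·85] / 2675 = -0.0005794
∂T/∂y = [(-30)·(+0.05) − (-35)·(+0.27)] / 2675 = +0.002972
Steepest decrease is along −∇f: components (+0.0005794 E, -0.002972 N).
Azimuth = atan2(+0.0005794, -0.002972) = 169.0° ≈ 169°.

169°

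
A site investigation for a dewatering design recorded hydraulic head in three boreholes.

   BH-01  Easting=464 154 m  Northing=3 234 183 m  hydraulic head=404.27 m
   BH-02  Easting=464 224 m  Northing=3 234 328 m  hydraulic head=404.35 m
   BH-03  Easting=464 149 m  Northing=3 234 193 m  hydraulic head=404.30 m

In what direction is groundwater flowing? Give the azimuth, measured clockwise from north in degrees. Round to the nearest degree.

125°

With h = a·x + b·y + c and BH-01 as origin, the differences give:
  70·a + 145·b = +0.08
  (-5)·a + 10·b = +0.03
Eliminate b (×10 and ×145, subtract): 1425·a = -3.550 → a = ∂h/∂x = -0.002491
Back-substitute: b = ∂h/∂y = +0.001754.
Flow direction (−∇h) has components (+0.002491 E, -0.001754 N).
Azimuth = atan2(E, N) = atan2(+0.002491, -0.001754) = 125.2° ≈ 125°.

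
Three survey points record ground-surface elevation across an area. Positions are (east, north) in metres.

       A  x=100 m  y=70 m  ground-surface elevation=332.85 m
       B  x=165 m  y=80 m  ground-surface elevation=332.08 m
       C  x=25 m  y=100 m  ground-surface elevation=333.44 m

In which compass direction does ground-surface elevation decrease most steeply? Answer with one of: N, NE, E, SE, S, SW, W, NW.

NE

Taking A as reference: B−A = (65, 10, -0.77); C−A = (-75, 30, +0.59).
Determinant of the coordinate differences = 65·30 − (-75)·10 = 2700.
∂z/∂x = [(-0.77)·30 − (+0.59)·10] / 2700 = -0.01074
∂z/∂y = [65·(+0.59) − (-75)·(-0.77)] / 2700 = -0.007185
Steepest decrease is along −∇f = (+0.01074 E, +0.007185 N) → northeast.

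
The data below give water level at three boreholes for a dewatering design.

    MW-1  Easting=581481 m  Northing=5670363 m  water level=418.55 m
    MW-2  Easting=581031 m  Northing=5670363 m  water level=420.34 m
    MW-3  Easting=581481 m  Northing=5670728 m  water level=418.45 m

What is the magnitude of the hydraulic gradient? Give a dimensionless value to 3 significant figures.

∂h/∂x = (420.34 − 418.55) / (581031 − 581481) = -0.003978
∂h/∂y = (418.45 − 418.55) / (5670728 − 5670363) = -0.0002740
|∇h| = √(-0.003978² + -0.0002740²) = 0.003987

0.00399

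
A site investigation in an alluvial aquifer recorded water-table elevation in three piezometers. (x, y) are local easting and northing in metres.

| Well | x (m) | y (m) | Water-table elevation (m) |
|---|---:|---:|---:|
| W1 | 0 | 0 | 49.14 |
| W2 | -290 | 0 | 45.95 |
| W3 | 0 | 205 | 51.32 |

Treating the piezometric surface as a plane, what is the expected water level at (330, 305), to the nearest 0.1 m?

∂h/∂x = (45.95 − 49.14) / (-290 − 0) = +0.01100
∂h/∂y = (51.32 − 49.14) / (205 − 0) = +0.01063
h(330, 305) = 49.14 + (+0.01100)·(330) + (+0.01063)·(305) = 49.14 +3.630 +3.243 = 56.013 m.

56.0 m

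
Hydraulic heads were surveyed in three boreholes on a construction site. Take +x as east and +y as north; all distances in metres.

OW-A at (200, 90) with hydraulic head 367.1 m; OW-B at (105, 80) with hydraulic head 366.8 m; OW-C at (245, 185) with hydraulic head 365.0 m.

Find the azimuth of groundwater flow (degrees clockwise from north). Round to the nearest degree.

Taking OW-A as reference: OW-B−OW-A = (-95, -10, -0.3); OW-C−OW-A = (45, 95, -2.1).
Solve a·Δx + b·Δy = Δh: det = (-95)·95 − 45·(-10) = -8575.
∂h/∂x = [(-0.3)·95 − (-2.1)·(-10)] / -8575 = +0.005773
∂h/∂y = [(-95)·(-2.1) − 45·(-0.3)] / -8575 = -0.02484
Flow direction (−∇h) has components (-0.005773 E, +0.02484 N).
Azimuth = atan2(E, N) = atan2(-0.005773, +0.02484) = 346.9° ≈ 347°.

347°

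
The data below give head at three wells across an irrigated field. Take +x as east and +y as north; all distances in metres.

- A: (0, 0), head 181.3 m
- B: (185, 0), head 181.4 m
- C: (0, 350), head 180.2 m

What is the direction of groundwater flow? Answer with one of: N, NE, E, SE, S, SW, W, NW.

N

∂h/∂x = (181.4 − 181.3) / (185 − 0) = +0.0005405
∂h/∂y = (180.2 − 181.3) / (350 − 0) = -0.003143
Flow = −∇h = (-0.0005405 east, +0.003143 north), which points north.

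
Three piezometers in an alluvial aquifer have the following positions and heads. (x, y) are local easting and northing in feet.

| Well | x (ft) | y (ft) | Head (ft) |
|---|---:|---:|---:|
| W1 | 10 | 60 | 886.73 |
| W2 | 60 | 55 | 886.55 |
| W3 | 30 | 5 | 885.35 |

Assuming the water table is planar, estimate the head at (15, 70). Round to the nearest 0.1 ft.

With h = a·x + b·y + c and W1 as origin, the differences give:
  50·a + (-5)·b = -0.18
  20·a + (-55)·b = -1.38
Eliminate b (×(-55) and ×(-5), subtract): -2650·a = 3.000 → a = ∂h/∂x = -0.001132
Back-substitute: b = ∂h/∂y = +0.02468.
h(15, 70) = 886.73 + (-0.001132)·(5) + (+0.02468)·(10) = 886.73 -0.006 +0.247 = 886.971 ft.

887.0 ft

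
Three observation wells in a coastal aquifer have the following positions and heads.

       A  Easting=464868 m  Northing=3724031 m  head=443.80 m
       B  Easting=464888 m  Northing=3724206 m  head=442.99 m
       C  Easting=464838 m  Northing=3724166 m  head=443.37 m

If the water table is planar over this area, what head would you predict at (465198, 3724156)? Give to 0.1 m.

441.9 m

With h = a·x + b·y + c and A as origin, the differences give:
  20·a + 175·b = -0.81
  (-30)·a + 135·b = -0.43
Eliminate b (×135 and ×175, subtract): 7950·a = -34.100 → a = ∂h/∂x = -0.004289
Back-substitute: b = ∂h/∂y = -0.004138.
h(465198, 3724156) = 443.80 + (-0.004289)·(330) + (-0.004138)·(125) = 443.80 -1.415 -0.517 = 441.867 m.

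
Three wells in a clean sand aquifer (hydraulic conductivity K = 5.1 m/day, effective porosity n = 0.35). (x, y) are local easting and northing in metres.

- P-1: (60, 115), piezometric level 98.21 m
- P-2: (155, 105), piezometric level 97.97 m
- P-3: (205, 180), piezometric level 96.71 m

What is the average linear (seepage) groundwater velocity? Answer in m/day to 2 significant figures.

0.21 m/day

Taking P-1 as reference: P-2−P-1 = (95, -10, -0.24); P-3−P-1 = (145, 65, -1.50).
Solve a·Δx + b·Δy = Δh: det = 95·65 − 145·(-10) = 7625.
∂h/∂x = [(-0.24)·65 − (-1.50)·(-10)] / 7625 = -0.004013
∂h/∂y = [95·(-1.50) − 145·(-0.24)] / 7625 = -0.01412
|∇h| = √(-0.004013² + -0.01412²) = 0.01468
Seepage velocity v = K·i/n = 5.1 × 0.01468 / 0.35 = 0.2139 m/day.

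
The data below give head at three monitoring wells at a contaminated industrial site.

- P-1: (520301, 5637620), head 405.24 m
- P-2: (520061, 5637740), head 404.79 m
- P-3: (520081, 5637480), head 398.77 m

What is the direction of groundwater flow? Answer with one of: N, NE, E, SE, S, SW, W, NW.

SW

Three-point gradient (reference P-1): Δ to P-2 = (-240, 120, -0.45), Δ to P-3 = (-220, -140, -6.47).
∂h/∂x = +0.01399, ∂h/∂y = +0.02423 (det = 60000).
Flow = −∇h = (-0.01399 east, -0.02423 north), which points southwest.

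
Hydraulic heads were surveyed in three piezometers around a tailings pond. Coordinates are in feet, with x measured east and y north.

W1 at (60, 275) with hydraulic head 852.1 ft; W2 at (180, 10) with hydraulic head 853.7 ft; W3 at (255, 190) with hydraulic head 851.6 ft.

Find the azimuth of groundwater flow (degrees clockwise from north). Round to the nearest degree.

036°

With h = a·x + b·y + c and W1 as origin, the differences give:
  120·a + (-265)·b = +1.6
  195·a + (-85)·b = -0.5
Eliminate b (×(-85) and ×(-265), subtract): 41475·a = -268.50 → a = ∂h/∂x = -0.006474
Back-substitute: b = ∂h/∂y = -0.008969.
Flow direction (−∇h) has components (+0.006474 E, +0.008969 N).
Azimuth = atan2(E, N) = atan2(+0.006474, +0.008969) = 35.8° ≈ 036°.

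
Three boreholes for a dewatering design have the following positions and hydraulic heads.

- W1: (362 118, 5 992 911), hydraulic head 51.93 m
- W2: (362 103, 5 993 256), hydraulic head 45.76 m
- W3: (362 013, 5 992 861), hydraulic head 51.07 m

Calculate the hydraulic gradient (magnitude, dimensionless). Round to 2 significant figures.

0.024

Taking W1 as reference: W2−W1 = (-15, 345, -6.17); W3−W1 = (-105, -50, -0.86).
Determinant of the coordinate differences = (-15)·(-50) − (-105)·345 = 36975.
∂h/∂x = [(-6.17)·(-50) − (-0.86)·345] / 36975 = +0.01637
∂h/∂y = [(-15)·(-0.86) − (-105)·(-6.17)] / 36975 = -0.01717
|∇h| = √(0.01637² + -0.01717²) = 0.02372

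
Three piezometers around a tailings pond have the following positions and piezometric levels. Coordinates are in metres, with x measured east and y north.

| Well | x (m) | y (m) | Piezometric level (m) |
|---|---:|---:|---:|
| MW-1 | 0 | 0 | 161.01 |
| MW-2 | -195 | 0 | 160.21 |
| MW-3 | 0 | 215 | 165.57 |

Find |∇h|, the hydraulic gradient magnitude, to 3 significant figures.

∂h/∂x = (160.21 − 161.01) / (-195 − 0) = +0.004103
∂h/∂y = (165.57 − 161.01) / (215 − 0) = +0.02121
|∇h| = √(0.004103² + 0.02121²) = 0.0216

0.0216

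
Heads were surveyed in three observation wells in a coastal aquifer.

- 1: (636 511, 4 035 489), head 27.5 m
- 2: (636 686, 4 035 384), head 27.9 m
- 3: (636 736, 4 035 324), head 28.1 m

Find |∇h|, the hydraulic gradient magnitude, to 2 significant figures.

0.0029

With h = a·x + b·y + c and 1 as origin, the differences give:
  175·a + (-105)·b = +0.4
  225·a + (-165)·b = +0.6
Eliminate b (×(-165) and ×(-105), subtract): -5250·a = -3.00 → a = ∂h/∂x = +0.0005714
Back-substitute: b = ∂h/∂y = -0.002857.
|∇h| = √(0.0005714² + -0.002857²) = 0.002914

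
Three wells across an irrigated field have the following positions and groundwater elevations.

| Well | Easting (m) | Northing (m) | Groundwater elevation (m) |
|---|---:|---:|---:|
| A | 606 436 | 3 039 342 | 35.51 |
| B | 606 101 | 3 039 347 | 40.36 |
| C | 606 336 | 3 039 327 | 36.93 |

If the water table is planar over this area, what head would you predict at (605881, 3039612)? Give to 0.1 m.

44.0 m

Three-point gradient (reference A): Δ to B = (-335, 5, +4.85), Δ to C = (-100, -15, +1.42).
∂h/∂x = -0.01445, ∂h/∂y = +0.001683 (det = 5525).
h(605881, 3039612) = 35.51 + (-0.01445)·(-555) + (+0.001683)·(270) = 35.51 +8.021 +0.454 = 43.986 m.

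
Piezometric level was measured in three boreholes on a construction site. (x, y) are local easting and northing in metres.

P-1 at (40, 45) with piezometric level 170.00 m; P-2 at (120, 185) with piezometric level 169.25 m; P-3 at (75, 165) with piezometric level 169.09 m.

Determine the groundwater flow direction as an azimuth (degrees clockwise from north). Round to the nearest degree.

Taking P-1 as reference: P-2−P-1 = (80, 140, -0.75); P-3−P-1 = (35, 120, -0.91).
Solve a·Δx + b·Δy = Δh: det = 80·120 − 35·140 = 4700.
∂h/∂x = [(-0.75)·120 − (-0.91)·140] / 4700 = +0.007957
∂h/∂y = [80·(-0.91) − 35·(-0.75)] / 4700 = -0.009904
Flow direction (−∇h) has components (-0.007957 E, +0.009904 N).
Azimuth = atan2(E, N) = atan2(-0.007957, +0.009904) = 321.2° ≈ 321°.

321°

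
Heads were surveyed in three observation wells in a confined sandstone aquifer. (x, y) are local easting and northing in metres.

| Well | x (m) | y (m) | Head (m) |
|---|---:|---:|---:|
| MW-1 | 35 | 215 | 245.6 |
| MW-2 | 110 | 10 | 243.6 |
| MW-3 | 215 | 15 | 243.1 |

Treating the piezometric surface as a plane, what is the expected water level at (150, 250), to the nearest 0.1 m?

245.3 m

Three-point gradient (reference MW-1): Δ to MW-2 = (75, -205, -2.0), Δ to MW-3 = (180, -200, -2.5).
∂h/∂x = -0.005137, ∂h/∂y = +0.007877 (det = 21900).
h(150, 250) = 245.6 + (-0.005137)·(115) + (+0.007877)·(35) = 245.6 -0.591 +0.276 = 245.285 m.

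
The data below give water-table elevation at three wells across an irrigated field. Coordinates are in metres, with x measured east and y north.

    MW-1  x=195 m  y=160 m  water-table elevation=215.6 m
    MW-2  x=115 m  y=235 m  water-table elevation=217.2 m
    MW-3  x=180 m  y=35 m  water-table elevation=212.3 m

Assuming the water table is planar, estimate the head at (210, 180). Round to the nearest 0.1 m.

216.2 m

With h = a·x + b·y + c and MW-1 as origin, the differences give:
  (-80)·a + 75·b = +1.6
  (-15)·a + (-125)·b = -3.3
Eliminate b (×(-125) and ×75, subtract): 11125·a = 47.50 → a = ∂h/∂x = +0.004270
Back-substitute: b = ∂h/∂y = +0.02589.
h(210, 180) = 215.6 + (+0.004270)·(15) + (+0.02589)·(20) = 215.6 +0.064 +0.518 = 216.182 m.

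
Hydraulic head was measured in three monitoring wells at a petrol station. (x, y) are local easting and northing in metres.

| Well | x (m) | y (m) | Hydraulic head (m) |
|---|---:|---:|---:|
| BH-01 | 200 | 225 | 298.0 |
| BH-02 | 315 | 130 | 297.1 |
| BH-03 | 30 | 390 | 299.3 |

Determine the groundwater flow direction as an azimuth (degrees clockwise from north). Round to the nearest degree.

082°

With h = a·x + b·y + c and BH-01 as origin, the differences give:
  115·a + (-95)·b = -0.9
  (-170)·a + 165·b = +1.3
Eliminate b (×165 and ×(-95), subtract): 2825·a = -25.00 → a = ∂h/∂x = -0.008850
Back-substitute: b = ∂h/∂y = -0.001239.
Flow direction (−∇h) has components (+0.008850 E, +0.001239 N).
Azimuth = atan2(E, N) = atan2(+0.008850, +0.001239) = 82.0° ≈ 082°.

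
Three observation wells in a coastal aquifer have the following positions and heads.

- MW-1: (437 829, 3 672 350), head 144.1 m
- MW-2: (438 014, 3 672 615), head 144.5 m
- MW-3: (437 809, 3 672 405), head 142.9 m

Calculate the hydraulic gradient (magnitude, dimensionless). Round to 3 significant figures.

0.0260

Taking MW-1 as reference: MW-2−MW-1 = (185, 265, +0.4); MW-3−MW-1 = (-20, 55, -1.2).
Solve a·Δx + b·Δy = Δh: det = 185·55 − (-20)·265 = 15475.
∂h/∂x = [(+0.4)·55 − (-1.2)·265] / 15475 = +0.02197
∂h/∂y = [185·(-1.2) − (-20)·(+0.4)] / 15475 = -0.01383
|∇h| = √(0.02197² + -0.01383²) = 0.02596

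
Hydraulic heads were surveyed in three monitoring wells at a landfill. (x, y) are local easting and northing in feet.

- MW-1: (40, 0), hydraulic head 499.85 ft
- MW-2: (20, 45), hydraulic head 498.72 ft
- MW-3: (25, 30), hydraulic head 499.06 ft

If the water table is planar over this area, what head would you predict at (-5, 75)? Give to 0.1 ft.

497.7 ft

Differences from MW-1: to MW-2 (Δx, Δy, Δh) = (-20, 45, -1.13); to MW-3 = (-15, 30, -0.79).
Determinant of the coordinate differences = (-20)·30 − (-15)·45 = 75.
∂h/∂x = [(-1.13)·30 − (-0.79)·45] / 75 = +0.02200
∂h/∂y = [(-20)·(-0.79) − (-15)·(-1.13)] / 75 = -0.01533
h(-5, 75) = 499.85 + (+0.02200)·(-45) + (-0.01533)·(75) = 499.85 -0.990 -1.150 = 497.710 ft.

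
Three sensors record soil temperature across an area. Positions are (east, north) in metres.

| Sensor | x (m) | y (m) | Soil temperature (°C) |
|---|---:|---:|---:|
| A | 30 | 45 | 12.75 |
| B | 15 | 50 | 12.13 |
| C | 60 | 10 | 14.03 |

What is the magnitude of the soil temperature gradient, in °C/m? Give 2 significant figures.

0.041 °C/m

With T = a·x + b·y + c and A as origin, the differences give:
  (-15)·a + 5·b = -0.62
  30·a + (-35)·b = +1.28
Eliminate b (×(-35) and ×5, subtract): 375·a = 15.300 → a = ∂T/∂x = +0.04080
Back-substitute: b = ∂T/∂y = -0.001600.
|∇f| = √(0.04080² + -0.001600²) = 0.04083 °C/m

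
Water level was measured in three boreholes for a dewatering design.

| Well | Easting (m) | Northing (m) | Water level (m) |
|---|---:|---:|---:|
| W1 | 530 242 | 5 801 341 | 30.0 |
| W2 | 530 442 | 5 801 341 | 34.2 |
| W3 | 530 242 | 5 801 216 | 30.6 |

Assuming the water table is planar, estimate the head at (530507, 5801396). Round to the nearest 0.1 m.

35.3 m

∂h/∂x = (34.2 − 30.0) / (530442 − 530242) = +0.02100
∂h/∂y = (30.6 − 30.0) / (5801216 − 5801341) = -0.004800
h(530507, 5801396) = 30.0 + (+0.02100)·(265) + (-0.004800)·(55) = 30.0 +5.565 -0.264 = 35.301 m.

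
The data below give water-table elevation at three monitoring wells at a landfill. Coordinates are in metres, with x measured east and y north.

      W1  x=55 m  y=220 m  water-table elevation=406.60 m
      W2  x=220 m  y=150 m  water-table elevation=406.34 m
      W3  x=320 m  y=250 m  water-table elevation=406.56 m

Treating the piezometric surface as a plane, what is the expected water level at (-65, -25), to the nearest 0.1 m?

406.0 m

Differences from W1: to W2 (Δx, Δy, Δh) = (165, -70, -0.26); to W3 = (265, 30, -0.04).
Determinant of the coordinate differences = 165·30 − 265·(-70) = 23500.
∂h/∂x = [(-0.26)·30 − (-0.04)·(-70)] / 23500 = -0.0004511
∂h/∂y = [165·(-0.04) − 265·(-0.26)] / 23500 = +0.002651
h(-65, -25) = 406.60 + (-0.0004511)·(-120) + (+0.002651)·(-245) = 406.60 +0.054 -0.650 = 406.005 m.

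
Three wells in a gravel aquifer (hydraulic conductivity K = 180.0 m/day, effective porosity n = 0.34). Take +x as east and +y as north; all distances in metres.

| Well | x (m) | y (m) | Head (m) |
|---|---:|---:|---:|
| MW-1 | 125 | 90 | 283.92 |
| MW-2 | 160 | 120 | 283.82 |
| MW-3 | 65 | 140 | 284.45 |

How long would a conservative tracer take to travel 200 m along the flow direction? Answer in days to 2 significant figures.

With h = a·x + b·y + c and MW-1 as origin, the differences give:
  35·a + 30·b = -0.10
  (-60)·a + 50·b = +0.53
Eliminate b (×50 and ×30, subtract): 3550·a = -20.900 → a = ∂h/∂x = -0.005887
Back-substitute: b = ∂h/∂y = +0.003535.
|∇h| = √(-0.005887² + 0.003535²) = 0.006867
Seepage velocity v = K·i/n = 180.0 × 0.006867 / 0.34 = 3.635 m/day.
t = 200 / 3.635 = 55.02 days.

55 days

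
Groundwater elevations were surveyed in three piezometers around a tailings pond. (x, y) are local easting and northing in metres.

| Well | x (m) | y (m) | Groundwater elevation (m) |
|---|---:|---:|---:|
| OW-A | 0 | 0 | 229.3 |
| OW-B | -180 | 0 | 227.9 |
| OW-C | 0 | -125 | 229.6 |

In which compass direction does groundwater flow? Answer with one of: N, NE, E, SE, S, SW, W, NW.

W

∂h/∂x = (227.9 − 229.3) / (-180 − 0) = +0.007778
∂h/∂y = (229.6 − 229.3) / (-125 − 0) = -0.002400
Flow = −∇h = (-0.007778 east, +0.002400 north), which points west.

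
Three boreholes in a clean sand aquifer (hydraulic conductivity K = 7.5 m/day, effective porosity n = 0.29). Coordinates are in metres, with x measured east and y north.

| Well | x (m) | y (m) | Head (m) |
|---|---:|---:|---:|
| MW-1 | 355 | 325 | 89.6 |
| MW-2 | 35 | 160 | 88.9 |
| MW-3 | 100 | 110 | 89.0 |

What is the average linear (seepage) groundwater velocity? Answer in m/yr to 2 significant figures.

Differences from MW-1: to MW-2 (Δx, Δy, Δh) = (-320, -165, -0.7); to MW-3 = (-255, -215, -0.6).
Determinant of the coordinate differences = (-320)·(-215) − (-255)·(-165) = 26725.
∂h/∂x = [(-0.7)·(-215) − (-0.6)·(-165)] / 26725 = +0.001927
∂h/∂y = [(-320)·(-0.6) − (-255)·(-0.7)] / 26725 = +0.0005051
|∇h| = √(0.001927² + 0.0005051²) = 0.001992
Seepage velocity v = K·i/n = 7.5 × 0.001992 / 0.29 = 0.05152 m/day = 18.82 m/yr.

19 m/yr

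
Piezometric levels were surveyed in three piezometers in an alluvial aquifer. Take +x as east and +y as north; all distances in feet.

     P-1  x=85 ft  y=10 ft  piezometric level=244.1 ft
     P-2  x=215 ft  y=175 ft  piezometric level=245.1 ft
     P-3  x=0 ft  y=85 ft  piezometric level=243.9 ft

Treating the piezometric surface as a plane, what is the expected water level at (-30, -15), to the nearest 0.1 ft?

Taking P-1 as reference: P-2−P-1 = (130, 165, +1.0); P-3−P-1 = (-85, 75, -0.2).
Solve a·Δx + b·Δy = Δh: det = 130·75 − (-85)·165 = 23775.
∂h/∂x = [(+1.0)·75 − (-0.2)·165] / 23775 = +0.004543
∂h/∂y = [130·(-0.2) − (-85)·(+1.0)] / 23775 = +0.002482
h(-30, -15) = 244.1 + (+0.004543)·(-115) + (+0.002482)·(-25) = 244.1 -0.522 -0.062 = 243.516 ft.

243.5 ft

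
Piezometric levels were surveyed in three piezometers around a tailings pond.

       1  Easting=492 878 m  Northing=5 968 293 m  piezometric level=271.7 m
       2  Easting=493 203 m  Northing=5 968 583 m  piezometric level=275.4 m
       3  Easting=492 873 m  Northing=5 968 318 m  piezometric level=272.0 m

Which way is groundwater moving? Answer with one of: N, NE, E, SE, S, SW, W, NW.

S

Three-point gradient (reference 1): Δ to 2 = (325, 290, +3.7), Δ to 3 = (-5, 25, +0.3).
∂h/∂x = +0.0005744, ∂h/∂y = +0.01211 (det = 9575).
Flow = −∇h = (-0.0005744 east, -0.01211 north), which points south.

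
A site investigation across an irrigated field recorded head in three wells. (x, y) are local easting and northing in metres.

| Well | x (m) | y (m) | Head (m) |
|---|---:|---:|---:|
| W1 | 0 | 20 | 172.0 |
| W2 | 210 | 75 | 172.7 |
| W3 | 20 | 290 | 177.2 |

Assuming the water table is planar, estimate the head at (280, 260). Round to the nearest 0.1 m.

176.2 m

Three-point gradient (reference W1): Δ to W2 = (210, 55, +0.7), Δ to W3 = (20, 270, +5.2).
∂h/∂x = -0.001745, ∂h/∂y = +0.01939 (det = 55600).
h(280, 260) = 172.0 + (-0.001745)·(280) + (+0.01939)·(240) = 172.0 -0.488 +4.653 = 176.165 m.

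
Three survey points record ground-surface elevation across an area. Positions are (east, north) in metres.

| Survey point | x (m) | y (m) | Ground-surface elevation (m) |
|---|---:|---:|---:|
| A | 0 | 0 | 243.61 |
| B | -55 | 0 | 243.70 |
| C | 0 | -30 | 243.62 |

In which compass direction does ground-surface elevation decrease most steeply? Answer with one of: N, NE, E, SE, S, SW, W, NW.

E

∂z/∂x = (243.70 − 243.61) / (-55 − 0) = -0.001636
∂z/∂y = (243.62 − 243.61) / (-30 − 0) = -0.0003333
Steepest decrease is along −∇f = (+0.001636 E, +0.0003333 N) → east.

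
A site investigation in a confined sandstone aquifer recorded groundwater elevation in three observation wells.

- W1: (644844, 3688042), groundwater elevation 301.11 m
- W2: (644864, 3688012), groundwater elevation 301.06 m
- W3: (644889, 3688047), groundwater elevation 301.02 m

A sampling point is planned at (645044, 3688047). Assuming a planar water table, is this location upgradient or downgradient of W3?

Differences from W1: to W2 (Δx, Δy, Δh) = (20, -30, -0.05); to W3 = (45, 5, -0.09).
Solve a·Δx + b·Δy = Δh: det = 20·5 − 45·(-30) = 1450.
∂h/∂x = [(-0.05)·5 − (-0.09)·(-30)] / 1450 = -0.002034
∂h/∂y = [20·(-0.09) − 45·(-0.05)] / 1450 = +0.0003103
Head at (645044, 3688047) = 301.11 + (-0.002034)·(200) + (+0.0003103)·(5) = 300.70 m.
That is lower than the 301.02 m at W3, so the point is downgradient.

downgradient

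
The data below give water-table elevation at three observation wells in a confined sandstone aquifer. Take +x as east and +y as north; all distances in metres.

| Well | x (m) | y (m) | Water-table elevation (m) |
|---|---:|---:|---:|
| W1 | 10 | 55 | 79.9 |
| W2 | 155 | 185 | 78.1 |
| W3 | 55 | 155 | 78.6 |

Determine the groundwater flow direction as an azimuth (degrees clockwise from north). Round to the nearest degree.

006°

Taking W1 as reference: W2−W1 = (145, 130, -1.8); W3−W1 = (45, 100, -1.3).
Determinant of the coordinate differences = 145·100 − 45·130 = 8650.
∂h/∂x = [(-1.8)·100 − (-1.3)·130] / 8650 = -0.001272
∂h/∂y = [145·(-1.3) − 45·(-1.8)] / 8650 = -0.01243
Flow direction (−∇h) has components (+0.001272 E, +0.01243 N).
Azimuth = atan2(E, N) = atan2(+0.001272, +0.01243) = 5.8° ≈ 006°.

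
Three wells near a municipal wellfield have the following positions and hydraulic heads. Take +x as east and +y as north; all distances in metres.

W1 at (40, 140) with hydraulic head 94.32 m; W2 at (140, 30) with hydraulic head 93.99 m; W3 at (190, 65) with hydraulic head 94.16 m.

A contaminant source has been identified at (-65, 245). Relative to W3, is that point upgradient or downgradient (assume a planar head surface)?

Taking W1 as reference: W2−W1 = (100, -110, -0.33); W3−W1 = (150, -75, -0.16).
Determinant of the coordinate differences = 100·(-75) − 150·(-110) = 9000.
∂h/∂x = [(-0.33)·(-75) − (-0.16)·(-110)] / 9000 = +0.0007944
∂h/∂y = [100·(-0.16) − 150·(-0.33)] / 9000 = +0.003722
Head at (-65, 245) = 94.32 + (+0.0007944)·(-105) + (+0.003722)·(105) = 94.63 m.
That is higher than the 94.16 m at W3, so the point is upgradient.

upgradient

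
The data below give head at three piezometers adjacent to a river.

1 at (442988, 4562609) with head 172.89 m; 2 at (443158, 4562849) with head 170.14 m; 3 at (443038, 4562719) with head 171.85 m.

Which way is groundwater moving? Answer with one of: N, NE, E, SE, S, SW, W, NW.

With h = a·x + b·y + c and 1 as origin, the differences give:
  170·a + 240·b = -2.75
  50·a + 110·b = -1.04
Eliminate b (×110 and ×240, subtract): 6700·a = -52.900 → a = ∂h/∂x = -0.007896
Back-substitute: b = ∂h/∂y = -0.005866.
Flow = −∇h = (+0.007896 east, +0.005866 north), which points northeast.

NE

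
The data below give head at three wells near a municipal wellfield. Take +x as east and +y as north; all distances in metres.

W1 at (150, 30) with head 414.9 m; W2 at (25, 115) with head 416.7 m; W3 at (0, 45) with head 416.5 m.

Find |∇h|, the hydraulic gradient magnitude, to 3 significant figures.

0.0119

Three-point gradient (reference W1): Δ to W2 = (-125, 85, +1.8), Δ to W3 = (-150, 15, +1.6).
∂h/∂x = -0.01002, ∂h/∂y = +0.006437 (det = 10875).
|∇h| = √(-0.01002² + 0.006437²) = 0.01191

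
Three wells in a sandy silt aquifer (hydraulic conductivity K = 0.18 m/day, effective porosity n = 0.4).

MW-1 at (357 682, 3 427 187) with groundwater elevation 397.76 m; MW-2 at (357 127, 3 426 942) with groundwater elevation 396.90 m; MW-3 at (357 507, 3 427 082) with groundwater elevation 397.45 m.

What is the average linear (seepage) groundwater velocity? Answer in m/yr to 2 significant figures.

Differences from MW-1: to MW-2 (Δx, Δy, Δh) = (-555, -245, -0.86); to MW-3 = (-175, -105, -0.31).
Determinant of the coordinate differences = (-555)·(-105) − (-175)·(-245) = 15400.
∂h/∂x = [(-0.86)·(-105) − (-0.31)·(-245)] / 15400 = +0.0009318
∂h/∂y = [(-555)·(-0.31) − (-175)·(-0.86)] / 15400 = +0.001399
|∇h| = √(0.0009318² + 0.001399²) = 0.001681
Seepage velocity v = K·i/n = 0.18 × 0.001681 / 0.4 = 0.0007564 m/day = 0.2763 m/yr.

0.28 m/yr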